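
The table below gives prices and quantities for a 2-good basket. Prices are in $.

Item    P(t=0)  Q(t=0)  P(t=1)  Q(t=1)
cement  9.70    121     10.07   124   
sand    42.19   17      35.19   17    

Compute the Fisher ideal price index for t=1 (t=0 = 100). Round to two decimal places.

96.13

Laspeyres component (base-period weights):
ΣP(t=1)Q(t=0) = 10.07×121 + 35.19×17 = 1218.47 + 598.23 = 1816.7
ΣP(t=0)Q(t=0) = 9.70×121 + 42.19×17 = 1173.7 + 717.23 = 1890.93
L = 1816.7 / 1890.93 × 100 = 96.0744
Paasche component (current-period weights):
ΣP(t=1)Q(t=1) = 10.07×124 + 35.19×17 = 1248.68 + 598.23 = 1846.91
ΣP(t=0)Q(t=1) = 9.70×124 + 42.19×17 = 1202.8 + 717.23 = 1920.03
P = 1846.91 / 1920.03 × 100 = 96.1917
Fisher = √(L × P) = √(96.0744 × 96.1917) = 96.1331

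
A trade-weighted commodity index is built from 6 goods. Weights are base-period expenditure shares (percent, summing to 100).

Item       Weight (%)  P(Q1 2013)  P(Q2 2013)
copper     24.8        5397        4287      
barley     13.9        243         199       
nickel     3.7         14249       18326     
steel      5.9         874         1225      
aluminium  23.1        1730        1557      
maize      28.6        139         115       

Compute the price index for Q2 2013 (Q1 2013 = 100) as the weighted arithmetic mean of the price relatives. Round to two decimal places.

88.56

copper: 24.8 × (4287/5397) = 24.8 × 0.794330 = 19.6994
barley: 13.9 × (199/243) = 13.9 × 0.818930 = 11.3831
nickel: 3.7 × (18326/14249) = 3.7 × 1.286125 = 4.7587
steel: 5.9 × (1225/874) = 5.9 × 1.401602 = 8.2695
aluminium: 23.1 × (1557/1730) = 23.1 × 0.900000 = 20.7900
maize: 28.6 × (115/139) = 28.6 × 0.827338 = 23.6619
Index = Σ wᵢ·(p₁ᵢ/p₀ᵢ) = 19.6994 + 11.3831 + 4.7587 + 8.2695 + 20.7900 + 23.6619 = 88.5625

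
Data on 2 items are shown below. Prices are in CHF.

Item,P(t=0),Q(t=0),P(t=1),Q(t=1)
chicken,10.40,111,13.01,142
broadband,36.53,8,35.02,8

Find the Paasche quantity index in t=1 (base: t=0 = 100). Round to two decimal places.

123.39

Paasche quantity index uses current-period prices as weights.
ΣP(t=1)·Q(t=1) = 13.01×142 + 35.02×8 = 1847.42 + 280.16 = 2127.58
ΣP(t=1)·Q(t=0) = 13.01×111 + 35.02×8 = 1444.11 + 280.16 = 1724.27
Index = 2127.58 / 1724.27 × 100 = 123.3902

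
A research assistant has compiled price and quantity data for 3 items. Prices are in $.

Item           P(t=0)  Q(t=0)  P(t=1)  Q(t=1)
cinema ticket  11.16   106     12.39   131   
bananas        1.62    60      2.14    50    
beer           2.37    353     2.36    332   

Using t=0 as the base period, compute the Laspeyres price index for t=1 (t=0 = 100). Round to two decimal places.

107.47

Laspeyres price index uses base-period quantities as weights.
ΣP(t=1)·Q(t=0) = 12.39×106 + 2.14×60 + 2.36×353 = 1313.34 + 128.4 + 833.08 = 2274.82
ΣP(t=0)·Q(t=0) = 11.16×106 + 1.62×60 + 2.37×353 = 1182.96 + 97.2 + 836.61 = 2116.77
Index = 2274.82 / 2116.77 × 100 = 107.4666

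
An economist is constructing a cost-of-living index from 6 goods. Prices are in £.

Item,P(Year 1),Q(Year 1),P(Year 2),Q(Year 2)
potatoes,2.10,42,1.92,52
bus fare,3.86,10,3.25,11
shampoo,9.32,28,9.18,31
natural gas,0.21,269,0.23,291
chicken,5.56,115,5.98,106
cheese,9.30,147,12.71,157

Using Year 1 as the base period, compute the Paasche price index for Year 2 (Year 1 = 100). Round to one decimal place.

122.2

Paasche price index uses current-period quantities as weights.
ΣP(Year 2)·Q(Year 2) = 1.92×52 + 3.25×11 + 9.18×31 + 0.23×291 + 5.98×106 + 12.71×157 = 99.84 + 35.75 + 284.58 + 66.93 + 633.88 + 1995.47 = 3116.45
ΣP(Year 1)·Q(Year 2) = 2.10×52 + 3.86×11 + 9.32×31 + 0.21×291 + 5.56×106 + 9.30×157 = 109.2 + 42.46 + 288.92 + 61.11 + 589.36 + 1460.1 = 2551.15
Index = 3116.45 / 2551.15 × 100 = 122.1586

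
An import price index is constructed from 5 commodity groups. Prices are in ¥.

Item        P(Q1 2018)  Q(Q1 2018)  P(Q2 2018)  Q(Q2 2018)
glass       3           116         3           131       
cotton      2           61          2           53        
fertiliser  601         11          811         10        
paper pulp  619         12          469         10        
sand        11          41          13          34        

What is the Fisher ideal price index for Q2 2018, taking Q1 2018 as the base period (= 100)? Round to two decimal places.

Laspeyres component (base-period weights):
ΣP(Q2 2018)Q(Q1 2018) = 3×116 + 2×61 + 811×11 + 469×12 + 13×41 = 348 + 122 + 8921 + 5628 + 533 = 15552
ΣP(Q1 2018)Q(Q1 2018) = 3×116 + 2×61 + 601×11 + 619×12 + 11×41 = 348 + 122 + 6611 + 7428 + 451 = 14960
L = 15552 / 14960 × 100 = 103.9572
Paasche component (current-period weights):
ΣP(Q2 2018)Q(Q2 2018) = 3×131 + 2×53 + 811×10 + 469×10 + 13×34 = 393 + 106 + 8110 + 4690 + 442 = 13741
ΣP(Q1 2018)Q(Q2 2018) = 3×131 + 2×53 + 601×10 + 619×10 + 11×34 = 393 + 106 + 6010 + 6190 + 374 = 13073
P = 13741 / 13073 × 100 = 105.1098
Fisher = √(L × P) = √(103.9572 × 105.1098) = 104.5319

104.53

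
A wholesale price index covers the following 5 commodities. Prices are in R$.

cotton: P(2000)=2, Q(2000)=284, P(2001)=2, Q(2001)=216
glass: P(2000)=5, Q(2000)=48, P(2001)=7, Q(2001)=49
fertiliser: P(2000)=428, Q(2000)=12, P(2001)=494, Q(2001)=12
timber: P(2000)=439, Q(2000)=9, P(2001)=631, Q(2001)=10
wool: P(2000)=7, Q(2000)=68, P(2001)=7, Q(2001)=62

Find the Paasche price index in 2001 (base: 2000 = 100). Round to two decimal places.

Paasche price index uses current-period quantities as weights.
ΣP(2001)·Q(2001) = 2×216 + 7×49 + 494×12 + 631×10 + 7×62 = 432 + 343 + 5928 + 6310 + 434 = 13447
ΣP(2000)·Q(2001) = 2×216 + 5×49 + 428×12 + 439×10 + 7×62 = 432 + 245 + 5136 + 4390 + 434 = 10637
Index = 13447 / 10637 × 100 = 126.4172

126.42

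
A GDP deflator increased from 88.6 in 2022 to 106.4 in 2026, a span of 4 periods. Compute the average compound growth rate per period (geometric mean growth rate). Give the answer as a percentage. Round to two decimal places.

Growth factor = (106.4/88.6)^(1/4) = (1.200903)^(1/4) = 1.046832
Growth rate = 1.046832 − 1 = 0.046832 = 4.6832%

4.68%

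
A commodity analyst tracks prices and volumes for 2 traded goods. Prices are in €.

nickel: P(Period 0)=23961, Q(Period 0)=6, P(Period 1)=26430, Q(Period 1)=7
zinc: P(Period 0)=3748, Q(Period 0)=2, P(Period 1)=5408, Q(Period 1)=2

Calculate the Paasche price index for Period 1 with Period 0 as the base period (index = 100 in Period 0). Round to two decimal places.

111.76

Paasche price index uses current-period quantities as weights.
ΣP(Period 1)·Q(Period 1) = 26430×7 + 5408×2 = 185010 + 10816 = 195826
ΣP(Period 0)·Q(Period 1) = 23961×7 + 3748×2 = 167727 + 7496 = 175223
Index = 195826 / 175223 × 100 = 111.7582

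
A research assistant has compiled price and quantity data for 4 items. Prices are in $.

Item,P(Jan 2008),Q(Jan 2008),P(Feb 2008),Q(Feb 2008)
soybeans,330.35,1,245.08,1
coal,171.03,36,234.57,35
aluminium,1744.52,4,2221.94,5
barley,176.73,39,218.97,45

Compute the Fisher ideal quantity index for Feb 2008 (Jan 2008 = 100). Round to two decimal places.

112.79

Laspeyres component (base-period weights):
ΣP(Jan 2008)Q(Feb 2008) = 330.35×1 + 171.03×35 + 1744.52×5 + 176.73×45 = 330.35 + 5986.05 + 8722.6 + 7952.85 = 22991.85
ΣP(Jan 2008)Q(Jan 2008) = 330.35×1 + 171.03×36 + 1744.52×4 + 176.73×39 = 330.35 + 6157.08 + 6978.08 + 6892.47 = 20357.98
L = 22991.85 / 20357.98 × 100 = 112.9378
Paasche component (current-period weights):
ΣP(Feb 2008)Q(Feb 2008) = 245.08×1 + 234.57×35 + 2221.94×5 + 218.97×45 = 245.08 + 8209.95 + 11109.7 + 9853.65 = 29418.38
ΣP(Feb 2008)Q(Jan 2008) = 245.08×1 + 234.57×36 + 2221.94×4 + 218.97×39 = 245.08 + 8444.52 + 8887.76 + 8539.83 = 26117.19
P = 29418.38 / 26117.19 × 100 = 112.6399
Fisher = √(L × P) = √(112.9378 × 112.6399) = 112.7887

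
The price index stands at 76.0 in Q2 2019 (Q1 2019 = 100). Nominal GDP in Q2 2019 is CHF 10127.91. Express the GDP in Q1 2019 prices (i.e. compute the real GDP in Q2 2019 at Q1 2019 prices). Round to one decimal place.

13326.2

Real = Nominal ÷ (Index/100) = 10127.91 ÷ (76.0/100)
     = 10127.91 ÷ 0.760 = 13326.1974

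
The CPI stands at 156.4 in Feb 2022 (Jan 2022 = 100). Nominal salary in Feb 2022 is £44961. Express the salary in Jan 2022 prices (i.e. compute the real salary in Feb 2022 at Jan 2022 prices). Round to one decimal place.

28747.4

Real = Nominal ÷ (Index/100) = 44961 ÷ (156.4/100)
     = 44961 ÷ 1.564 = 28747.4425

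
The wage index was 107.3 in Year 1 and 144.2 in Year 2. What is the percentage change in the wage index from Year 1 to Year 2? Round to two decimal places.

Change = (144.2 − 107.3) / 107.3 × 100
       = 36.9 / 107.3 × 100 = 34.3896%

34.39%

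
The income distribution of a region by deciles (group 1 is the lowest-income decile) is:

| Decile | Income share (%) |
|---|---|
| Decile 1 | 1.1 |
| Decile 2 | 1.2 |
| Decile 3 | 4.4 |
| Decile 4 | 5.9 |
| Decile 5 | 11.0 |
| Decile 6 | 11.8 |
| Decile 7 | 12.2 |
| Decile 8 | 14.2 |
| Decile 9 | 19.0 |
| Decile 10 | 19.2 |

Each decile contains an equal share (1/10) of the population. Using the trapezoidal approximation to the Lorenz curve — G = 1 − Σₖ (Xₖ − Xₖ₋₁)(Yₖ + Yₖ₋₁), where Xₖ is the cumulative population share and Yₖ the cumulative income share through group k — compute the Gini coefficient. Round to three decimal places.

Cumulative income shares Yₖ: 0.0110, 0.0230, 0.0670, 0.1260, 0.2360, 0.3540, 0.4760, 0.6180, 0.8080, 1.0000
Σ (Xₖ−Xₖ₋₁)(Yₖ+Yₖ₋₁) = (1/10)(0.0110+0.0000) + (1/10)(0.0230+0.0110) + (1/10)(0.0670+0.0230) + (1/10)(0.1260+0.0670) + (1/10)(0.2360+0.1260) + (1/10)(0.3540+0.2360) + (1/10)(0.4760+0.3540) + (1/10)(0.6180+0.4760) + (1/10)(0.8080+0.6180) + (1/10)(1.0000+0.8080)
  = 0.0011 + 0.0034 + 0.0090 + 0.0193 + 0.0362 + 0.0590 + 0.0830 + 0.1094 + 0.1426 + 0.1808 = 0.6438
G = 1 − 0.6438 = 0.3562

0.356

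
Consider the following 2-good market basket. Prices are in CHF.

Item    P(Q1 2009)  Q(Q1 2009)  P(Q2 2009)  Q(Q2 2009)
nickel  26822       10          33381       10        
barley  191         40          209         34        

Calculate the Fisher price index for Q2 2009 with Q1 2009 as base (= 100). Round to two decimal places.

Laspeyres component (base-period weights):
ΣP(Q2 2009)Q(Q1 2009) = 33381×10 + 209×40 = 333810 + 8360 = 342170
ΣP(Q1 2009)Q(Q1 2009) = 26822×10 + 191×40 = 268220 + 7640 = 275860
L = 342170 / 275860 × 100 = 124.0376
Paasche component (current-period weights):
ΣP(Q2 2009)Q(Q2 2009) = 33381×10 + 209×34 = 333810 + 7106 = 340916
ΣP(Q1 2009)Q(Q2 2009) = 26822×10 + 191×34 = 268220 + 6494 = 274714
P = 340916 / 274714 × 100 = 124.0985
Fisher = √(L × P) = √(124.0376 × 124.0985) = 124.0680

124.07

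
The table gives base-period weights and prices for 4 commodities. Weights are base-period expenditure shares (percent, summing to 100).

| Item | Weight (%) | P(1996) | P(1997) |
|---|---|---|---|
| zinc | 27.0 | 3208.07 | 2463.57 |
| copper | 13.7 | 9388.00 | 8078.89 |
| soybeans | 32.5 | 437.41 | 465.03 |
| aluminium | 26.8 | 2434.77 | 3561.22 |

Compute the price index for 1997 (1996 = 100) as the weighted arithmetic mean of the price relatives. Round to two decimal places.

106.27

zinc: 27.0 × (2463.57/3208.07) = 27.0 × 0.767929 = 20.7341
copper: 13.7 × (8078.89/9388.00) = 13.7 × 0.860555 = 11.7896
soybeans: 32.5 × (465.03/437.41) = 32.5 × 1.063144 = 34.5522
aluminium: 26.8 × (3561.22/2434.77) = 26.8 × 1.462652 = 39.1991
Index = Σ wᵢ·(p₁ᵢ/p₀ᵢ) = 20.7341 + 11.7896 + 34.5522 + 39.1991 = 106.2749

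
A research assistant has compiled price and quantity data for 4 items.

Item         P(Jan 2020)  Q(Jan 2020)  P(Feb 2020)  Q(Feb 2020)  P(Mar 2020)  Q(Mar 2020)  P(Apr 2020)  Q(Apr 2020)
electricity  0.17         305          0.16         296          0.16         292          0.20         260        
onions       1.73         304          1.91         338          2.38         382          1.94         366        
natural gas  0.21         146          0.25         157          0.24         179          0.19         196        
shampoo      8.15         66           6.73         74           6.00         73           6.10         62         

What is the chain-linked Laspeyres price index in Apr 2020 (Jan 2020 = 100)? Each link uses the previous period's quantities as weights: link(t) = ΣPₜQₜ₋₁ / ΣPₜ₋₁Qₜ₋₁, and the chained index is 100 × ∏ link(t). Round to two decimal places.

93.42

Link Jan 2020→Feb 2020:
ΣP(Feb 2020)Q(Jan 2020) = 0.16×305 + 1.91×304 + 0.25×146 + 6.73×66 = 48.8 + 580.64 + 36.5 + 444.18 = 1110.12
ΣP(Jan 2020)Q(Jan 2020) = 0.17×305 + 1.73×304 + 0.21×146 + 8.15×66 = 51.85 + 525.92 + 30.66 + 537.9 = 1146.33
link = 1110.12/1146.33 = 0.968412
Link Feb 2020→Mar 2020:
ΣP(Mar 2020)Q(Feb 2020) = 0.16×296 + 2.38×338 + 0.24×157 + 6.00×74 = 47.36 + 804.44 + 37.68 + 444 = 1333.48
ΣP(Feb 2020)Q(Feb 2020) = 0.16×296 + 1.91×338 + 0.25×157 + 6.73×74 = 47.36 + 645.58 + 39.25 + 498.02 = 1230.21
link = 1333.48/1230.21 = 1.083945
Link Mar 2020→Apr 2020:
ΣP(Apr 2020)Q(Mar 2020) = 0.20×292 + 1.94×382 + 0.19×179 + 6.10×73 = 58.4 + 741.08 + 34.01 + 445.3 = 1278.79
ΣP(Mar 2020)Q(Mar 2020) = 0.16×292 + 2.38×382 + 0.24×179 + 6.00×73 = 46.72 + 909.16 + 42.96 + 438 = 1436.84
link = 1278.79/1436.84 = 0.890002
Chained index = 100 × 0.968412 × 1.083945 × 0.890002 = 93.4240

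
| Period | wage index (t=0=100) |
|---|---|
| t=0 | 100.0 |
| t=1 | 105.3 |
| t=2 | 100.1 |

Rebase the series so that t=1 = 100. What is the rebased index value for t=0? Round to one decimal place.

95.0

Rebased(t=0) = 100.0 / 105.3 × 100 = 94.9668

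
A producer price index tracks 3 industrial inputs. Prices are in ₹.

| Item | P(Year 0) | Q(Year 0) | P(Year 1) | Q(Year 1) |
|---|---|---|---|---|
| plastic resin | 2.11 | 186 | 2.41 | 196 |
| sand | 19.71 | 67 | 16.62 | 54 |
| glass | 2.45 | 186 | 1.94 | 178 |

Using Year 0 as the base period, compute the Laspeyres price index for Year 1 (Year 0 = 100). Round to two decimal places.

Laspeyres price index uses base-period quantities as weights.
ΣP(Year 1)·Q(Year 0) = 2.41×186 + 16.62×67 + 1.94×186 = 448.26 + 1113.54 + 360.84 = 1922.64
ΣP(Year 0)·Q(Year 0) = 2.11×186 + 19.71×67 + 2.45×186 = 392.46 + 1320.57 + 455.7 = 2168.73
Index = 1922.64 / 2168.73 × 100 = 88.6528

88.65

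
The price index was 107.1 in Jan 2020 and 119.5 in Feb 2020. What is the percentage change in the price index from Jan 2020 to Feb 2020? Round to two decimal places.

Change = (119.5 − 107.1) / 107.1 × 100
       = 12.4 / 107.1 × 100 = 11.5780%

11.58%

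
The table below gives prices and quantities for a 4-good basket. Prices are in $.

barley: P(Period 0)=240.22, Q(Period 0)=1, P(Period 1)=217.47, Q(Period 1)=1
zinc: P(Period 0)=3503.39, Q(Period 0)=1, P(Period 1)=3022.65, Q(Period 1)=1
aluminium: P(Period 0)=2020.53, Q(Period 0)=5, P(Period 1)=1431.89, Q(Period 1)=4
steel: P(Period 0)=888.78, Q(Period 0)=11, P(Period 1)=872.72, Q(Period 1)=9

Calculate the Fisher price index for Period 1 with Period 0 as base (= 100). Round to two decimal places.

Laspeyres component (base-period weights):
ΣP(Period 1)Q(Period 0) = 217.47×1 + 3022.65×1 + 1431.89×5 + 872.72×11 = 217.47 + 3022.65 + 7159.45 + 9599.92 = 19999.49
ΣP(Period 0)Q(Period 0) = 240.22×1 + 3503.39×1 + 2020.53×5 + 888.78×11 = 240.22 + 3503.39 + 10102.65 + 9776.58 = 23622.84
L = 19999.49 / 23622.84 × 100 = 84.6617
Paasche component (current-period weights):
ΣP(Period 1)Q(Period 1) = 217.47×1 + 3022.65×1 + 1431.89×4 + 872.72×9 = 217.47 + 3022.65 + 5727.56 + 7854.48 = 16822.16
ΣP(Period 0)Q(Period 1) = 240.22×1 + 3503.39×1 + 2020.53×4 + 888.78×9 = 240.22 + 3503.39 + 8082.12 + 7999.02 = 19824.75
P = 16822.16 / 19824.75 × 100 = 84.8543
Fisher = √(L × P) = √(84.6617 × 84.8543) = 84.7579

84.76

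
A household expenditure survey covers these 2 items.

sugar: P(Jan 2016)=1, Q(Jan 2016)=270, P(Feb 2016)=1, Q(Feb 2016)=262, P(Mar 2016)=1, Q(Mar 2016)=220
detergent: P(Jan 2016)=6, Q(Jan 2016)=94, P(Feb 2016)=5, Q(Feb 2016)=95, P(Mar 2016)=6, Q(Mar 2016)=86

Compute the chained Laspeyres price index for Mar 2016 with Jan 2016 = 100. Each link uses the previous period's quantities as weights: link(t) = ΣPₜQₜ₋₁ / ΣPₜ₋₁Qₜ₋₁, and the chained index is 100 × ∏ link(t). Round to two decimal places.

Link Jan 2016→Feb 2016:
ΣP(Feb 2016)Q(Jan 2016) = 1×270 + 5×94 = 270 + 470 = 740
ΣP(Jan 2016)Q(Jan 2016) = 1×270 + 6×94 = 270 + 564 = 834
link = 740/834 = 0.887290
Link Feb 2016→Mar 2016:
ΣP(Mar 2016)Q(Feb 2016) = 1×262 + 6×95 = 262 + 570 = 832
ΣP(Feb 2016)Q(Feb 2016) = 1×262 + 5×95 = 262 + 475 = 737
link = 832/737 = 1.128901
Chained index = 100 × 0.887290 × 1.128901 = 100.1663

100.17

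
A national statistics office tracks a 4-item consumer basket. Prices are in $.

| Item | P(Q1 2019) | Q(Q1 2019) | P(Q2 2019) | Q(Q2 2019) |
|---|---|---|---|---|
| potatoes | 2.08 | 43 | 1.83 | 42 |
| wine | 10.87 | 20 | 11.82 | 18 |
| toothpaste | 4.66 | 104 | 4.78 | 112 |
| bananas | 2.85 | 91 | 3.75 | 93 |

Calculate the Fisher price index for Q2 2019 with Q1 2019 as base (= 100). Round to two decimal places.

Laspeyres component (base-period weights):
ΣP(Q2 2019)Q(Q1 2019) = 1.83×43 + 11.82×20 + 4.78×104 + 3.75×91 = 78.69 + 236.4 + 497.12 + 341.25 = 1153.46
ΣP(Q1 2019)Q(Q1 2019) = 2.08×43 + 10.87×20 + 4.66×104 + 2.85×91 = 89.44 + 217.4 + 484.64 + 259.35 = 1050.83
L = 1153.46 / 1050.83 × 100 = 109.7666
Paasche component (current-period weights):
ΣP(Q2 2019)Q(Q2 2019) = 1.83×42 + 11.82×18 + 4.78×112 + 3.75×93 = 76.86 + 212.76 + 535.36 + 348.75 = 1173.73
ΣP(Q1 2019)Q(Q2 2019) = 2.08×42 + 10.87×18 + 4.66×112 + 2.85×93 = 87.36 + 195.66 + 521.92 + 265.05 = 1069.99
P = 1173.73 / 1069.99 × 100 = 109.6954
Fisher = √(L × P) = √(109.7666 × 109.6954) = 109.7310

109.73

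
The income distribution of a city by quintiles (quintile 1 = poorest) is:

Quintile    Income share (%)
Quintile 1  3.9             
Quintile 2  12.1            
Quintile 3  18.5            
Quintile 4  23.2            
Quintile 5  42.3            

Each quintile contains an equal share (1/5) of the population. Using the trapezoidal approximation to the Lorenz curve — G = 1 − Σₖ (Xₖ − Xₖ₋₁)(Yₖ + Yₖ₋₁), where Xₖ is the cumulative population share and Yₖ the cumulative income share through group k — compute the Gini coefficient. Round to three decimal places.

Cumulative income shares Yₖ: 0.0390, 0.1600, 0.3450, 0.5770, 1.0000
Σ (Xₖ−Xₖ₋₁)(Yₖ+Yₖ₋₁) = (1/5)(0.0390+0.0000) + (1/5)(0.1600+0.0390) + (1/5)(0.3450+0.1600) + (1/5)(0.5770+0.3450) + (1/5)(1.0000+0.5770)
  = 0.0078 + 0.0398 + 0.1010 + 0.1844 + 0.3154 = 0.6484
G = 1 − 0.6484 = 0.3516

0.352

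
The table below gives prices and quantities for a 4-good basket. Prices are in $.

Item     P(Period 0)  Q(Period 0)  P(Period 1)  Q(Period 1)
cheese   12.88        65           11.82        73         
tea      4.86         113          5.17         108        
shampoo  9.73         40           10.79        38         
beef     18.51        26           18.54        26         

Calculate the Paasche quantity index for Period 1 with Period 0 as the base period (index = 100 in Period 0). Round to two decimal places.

102.08

Paasche quantity index uses current-period prices as weights.
ΣP(Period 1)·Q(Period 1) = 11.82×73 + 5.17×108 + 10.79×38 + 18.54×26 = 862.86 + 558.36 + 410.02 + 482.04 = 2313.28
ΣP(Period 1)·Q(Period 0) = 11.82×65 + 5.17×113 + 10.79×40 + 18.54×26 = 768.3 + 584.21 + 431.6 + 482.04 = 2266.15
Index = 2313.28 / 2266.15 × 100 = 102.0797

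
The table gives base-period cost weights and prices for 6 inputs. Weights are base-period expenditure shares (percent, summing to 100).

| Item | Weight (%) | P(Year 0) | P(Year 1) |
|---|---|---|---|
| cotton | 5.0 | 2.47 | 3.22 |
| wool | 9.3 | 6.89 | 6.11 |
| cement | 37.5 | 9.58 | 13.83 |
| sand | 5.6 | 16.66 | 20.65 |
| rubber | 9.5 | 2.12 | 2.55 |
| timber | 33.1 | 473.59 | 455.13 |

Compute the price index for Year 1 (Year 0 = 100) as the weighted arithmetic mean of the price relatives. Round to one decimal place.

cotton: 5.0 × (3.22/2.47) = 5.0 × 1.303644 = 6.5182
wool: 9.3 × (6.11/6.89) = 9.3 × 0.886792 = 8.2472
cement: 37.5 × (13.83/9.58) = 37.5 × 1.443633 = 54.1362
sand: 5.6 × (20.65/16.66) = 5.6 × 1.239496 = 6.9412
rubber: 9.5 × (2.55/2.12) = 9.5 × 1.202830 = 11.4269
timber: 33.1 × (455.13/473.59) = 33.1 × 0.961021 = 31.8098
Index = Σ wᵢ·(p₁ᵢ/p₀ᵢ) = 6.5182 + 8.2472 + 54.1362 + 6.9412 + 11.4269 + 31.8098 = 119.0795

119.1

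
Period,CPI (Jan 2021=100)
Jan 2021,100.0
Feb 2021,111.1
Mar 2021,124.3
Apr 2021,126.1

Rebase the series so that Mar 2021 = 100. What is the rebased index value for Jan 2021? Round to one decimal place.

Rebased(Jan 2021) = 100.0 / 124.3 × 100 = 80.4505

80.5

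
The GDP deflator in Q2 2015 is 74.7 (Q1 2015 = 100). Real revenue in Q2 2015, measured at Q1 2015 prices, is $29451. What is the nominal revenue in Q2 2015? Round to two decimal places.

21999.90

Nominal = Real × (Index/100) = 29451 × (74.7/100)
        = 29451 × 0.747 = 21999.8970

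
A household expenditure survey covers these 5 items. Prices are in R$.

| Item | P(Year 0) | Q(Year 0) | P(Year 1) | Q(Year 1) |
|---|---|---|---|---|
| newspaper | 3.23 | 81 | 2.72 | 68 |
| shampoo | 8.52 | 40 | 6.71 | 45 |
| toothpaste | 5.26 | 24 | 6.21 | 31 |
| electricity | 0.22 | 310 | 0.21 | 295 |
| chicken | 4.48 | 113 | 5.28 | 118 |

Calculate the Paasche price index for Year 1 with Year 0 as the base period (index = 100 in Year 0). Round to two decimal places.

Paasche price index uses current-period quantities as weights.
ΣP(Year 1)·Q(Year 1) = 2.72×68 + 6.71×45 + 6.21×31 + 0.21×295 + 5.28×118 = 184.96 + 301.95 + 192.51 + 61.95 + 623.04 = 1364.41
ΣP(Year 0)·Q(Year 1) = 3.23×68 + 8.52×45 + 5.26×31 + 0.22×295 + 4.48×118 = 219.64 + 383.4 + 163.06 + 64.9 + 528.64 = 1359.64
Index = 1364.41 / 1359.64 × 100 = 100.3508

100.35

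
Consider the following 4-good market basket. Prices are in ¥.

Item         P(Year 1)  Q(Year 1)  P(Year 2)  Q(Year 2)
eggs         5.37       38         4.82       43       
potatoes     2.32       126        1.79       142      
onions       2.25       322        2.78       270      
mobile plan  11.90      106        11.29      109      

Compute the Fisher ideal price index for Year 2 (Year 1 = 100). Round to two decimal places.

99.91

Laspeyres component (base-period weights):
ΣP(Year 2)Q(Year 1) = 4.82×38 + 1.79×126 + 2.78×322 + 11.29×106 = 183.16 + 225.54 + 895.16 + 1196.74 = 2500.6
ΣP(Year 1)Q(Year 1) = 5.37×38 + 2.32×126 + 2.25×322 + 11.90×106 = 204.06 + 292.32 + 724.5 + 1261.4 = 2482.28
L = 2500.6 / 2482.28 × 100 = 100.7380
Paasche component (current-period weights):
ΣP(Year 2)Q(Year 2) = 4.82×43 + 1.79×142 + 2.78×270 + 11.29×109 = 207.26 + 254.18 + 750.6 + 1230.61 = 2442.65
ΣP(Year 1)Q(Year 2) = 5.37×43 + 2.32×142 + 2.25×270 + 11.90×109 = 230.91 + 329.44 + 607.5 + 1297.1 = 2464.95
P = 2442.65 / 2464.95 × 100 = 99.0953
Fisher = √(L × P) = √(100.7380 × 99.0953) = 99.9133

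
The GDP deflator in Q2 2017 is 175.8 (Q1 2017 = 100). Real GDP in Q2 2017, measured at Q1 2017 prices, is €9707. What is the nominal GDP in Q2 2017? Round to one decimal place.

17064.9

Nominal = Real × (Index/100) = 9707 × (175.8/100)
        = 9707 × 1.758 = 17064.9060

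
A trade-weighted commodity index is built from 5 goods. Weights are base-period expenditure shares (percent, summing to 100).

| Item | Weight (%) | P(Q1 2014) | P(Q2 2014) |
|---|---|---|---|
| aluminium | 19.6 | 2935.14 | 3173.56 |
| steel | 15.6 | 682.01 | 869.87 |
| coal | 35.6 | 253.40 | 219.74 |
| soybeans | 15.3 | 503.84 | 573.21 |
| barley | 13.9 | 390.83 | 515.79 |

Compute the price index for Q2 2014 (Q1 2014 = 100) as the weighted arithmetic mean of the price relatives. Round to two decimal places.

107.71

aluminium: 19.6 × (3173.56/2935.14) = 19.6 × 1.081230 = 21.1921
steel: 15.6 × (869.87/682.01) = 15.6 × 1.275451 = 19.8970
coal: 35.6 × (219.74/253.40) = 35.6 × 0.867167 = 30.8711
soybeans: 15.3 × (573.21/503.84) = 15.3 × 1.137683 = 17.4065
barley: 13.9 × (515.79/390.83) = 13.9 × 1.319730 = 18.3442
Index = Σ wᵢ·(p₁ᵢ/p₀ᵢ) = 21.1921 + 19.8970 + 30.8711 + 17.4065 + 18.3442 = 107.7110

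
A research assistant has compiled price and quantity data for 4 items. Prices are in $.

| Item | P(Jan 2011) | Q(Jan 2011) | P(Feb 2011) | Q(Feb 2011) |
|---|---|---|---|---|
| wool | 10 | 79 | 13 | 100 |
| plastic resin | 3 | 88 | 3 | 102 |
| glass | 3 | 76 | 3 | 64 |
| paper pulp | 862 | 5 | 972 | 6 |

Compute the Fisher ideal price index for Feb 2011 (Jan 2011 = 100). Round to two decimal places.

Laspeyres component (base-period weights):
ΣP(Feb 2011)Q(Jan 2011) = 13×79 + 3×88 + 3×76 + 972×5 = 1027 + 264 + 228 + 4860 = 6379
ΣP(Jan 2011)Q(Jan 2011) = 10×79 + 3×88 + 3×76 + 862×5 = 790 + 264 + 228 + 4310 = 5592
L = 6379 / 5592 × 100 = 114.0737
Paasche component (current-period weights):
ΣP(Feb 2011)Q(Feb 2011) = 13×100 + 3×102 + 3×64 + 972×6 = 1300 + 306 + 192 + 5832 = 7630
ΣP(Jan 2011)Q(Feb 2011) = 10×100 + 3×102 + 3×64 + 862×6 = 1000 + 306 + 192 + 5172 = 6670
P = 7630 / 6670 × 100 = 114.3928
Fisher = √(L × P) = √(114.0737 × 114.3928) = 114.2331

114.23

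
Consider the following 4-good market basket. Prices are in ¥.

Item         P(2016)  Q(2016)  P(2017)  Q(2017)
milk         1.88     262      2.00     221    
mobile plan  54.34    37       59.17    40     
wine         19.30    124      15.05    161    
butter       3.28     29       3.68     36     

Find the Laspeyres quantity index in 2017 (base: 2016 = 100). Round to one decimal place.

Laspeyres quantity index uses base-period prices as weights.
ΣP(2016)·Q(2017) = 1.88×221 + 54.34×40 + 19.30×161 + 3.28×36 = 415.48 + 2173.6 + 3107.3 + 118.08 = 5814.46
ΣP(2016)·Q(2016) = 1.88×262 + 54.34×37 + 19.30×124 + 3.28×29 = 492.56 + 2010.58 + 2393.2 + 95.12 = 4991.46
Index = 5814.46 / 4991.46 × 100 = 116.4882

116.5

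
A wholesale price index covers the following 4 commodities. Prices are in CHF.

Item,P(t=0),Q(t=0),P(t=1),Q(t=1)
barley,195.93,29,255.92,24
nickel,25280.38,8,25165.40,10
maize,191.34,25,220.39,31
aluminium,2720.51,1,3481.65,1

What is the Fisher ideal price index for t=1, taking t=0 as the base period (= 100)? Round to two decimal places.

Laspeyres component (base-period weights):
ΣP(t=1)Q(t=0) = 255.92×29 + 25165.40×8 + 220.39×25 + 3481.65×1 = 7421.68 + 201323.2 + 5509.75 + 3481.65 = 217736.28
ΣP(t=0)Q(t=0) = 195.93×29 + 25280.38×8 + 191.34×25 + 2720.51×1 = 5681.97 + 202243.04 + 4783.5 + 2720.51 = 215429.02
L = 217736.28 / 215429.02 × 100 = 101.0710
Paasche component (current-period weights):
ΣP(t=1)Q(t=1) = 255.92×24 + 25165.40×10 + 220.39×31 + 3481.65×1 = 6142.08 + 251654 + 6832.09 + 3481.65 = 268109.82
ΣP(t=0)Q(t=1) = 195.93×24 + 25280.38×10 + 191.34×31 + 2720.51×1 = 4702.32 + 252803.8 + 5931.54 + 2720.51 = 266158.17
P = 268109.82 / 266158.17 × 100 = 100.7333
Fisher = √(L × P) = √(101.0710 × 100.7333) = 100.9020

100.90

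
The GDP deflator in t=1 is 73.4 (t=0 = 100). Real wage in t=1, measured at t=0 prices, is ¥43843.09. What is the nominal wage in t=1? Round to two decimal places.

32180.83

Nominal = Real × (Index/100) = 43843.09 × (73.4/100)
        = 43843.09 × 0.734 = 32180.8281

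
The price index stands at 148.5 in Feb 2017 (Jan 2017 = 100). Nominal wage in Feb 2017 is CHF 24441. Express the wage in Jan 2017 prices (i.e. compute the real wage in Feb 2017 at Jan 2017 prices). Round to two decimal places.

Real = Nominal ÷ (Index/100) = 24441 ÷ (148.5/100)
     = 24441 ÷ 1.485 = 16458.5859

16458.59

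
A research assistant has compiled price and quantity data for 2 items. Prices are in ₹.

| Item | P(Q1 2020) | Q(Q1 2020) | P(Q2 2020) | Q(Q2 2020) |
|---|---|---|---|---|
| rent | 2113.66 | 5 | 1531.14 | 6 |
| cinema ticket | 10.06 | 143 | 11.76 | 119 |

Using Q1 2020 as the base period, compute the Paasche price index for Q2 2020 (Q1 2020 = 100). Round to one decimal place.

76.3

Paasche price index uses current-period quantities as weights.
ΣP(Q2 2020)·Q(Q2 2020) = 1531.14×6 + 11.76×119 = 9186.84 + 1399.44 = 10586.28
ΣP(Q1 2020)·Q(Q2 2020) = 2113.66×6 + 10.06×119 = 12681.96 + 1197.14 = 13879.1
Index = 10586.28 / 13879.1 × 100 = 76.2750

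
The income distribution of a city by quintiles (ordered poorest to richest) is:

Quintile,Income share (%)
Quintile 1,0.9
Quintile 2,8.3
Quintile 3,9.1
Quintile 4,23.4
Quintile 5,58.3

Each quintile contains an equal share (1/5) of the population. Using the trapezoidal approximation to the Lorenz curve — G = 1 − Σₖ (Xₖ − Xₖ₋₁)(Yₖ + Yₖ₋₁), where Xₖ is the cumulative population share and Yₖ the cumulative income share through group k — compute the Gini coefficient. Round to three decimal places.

Cumulative income shares Yₖ: 0.0090, 0.0920, 0.1830, 0.4170, 1.0000
Σ (Xₖ−Xₖ₋₁)(Yₖ+Yₖ₋₁) = (1/5)(0.0090+0.0000) + (1/5)(0.0920+0.0090) + (1/5)(0.1830+0.0920) + (1/5)(0.4170+0.1830) + (1/5)(1.0000+0.4170)
  = 0.0018 + 0.0202 + 0.0550 + 0.1200 + 0.2834 = 0.4804
G = 1 − 0.4804 = 0.5196

0.520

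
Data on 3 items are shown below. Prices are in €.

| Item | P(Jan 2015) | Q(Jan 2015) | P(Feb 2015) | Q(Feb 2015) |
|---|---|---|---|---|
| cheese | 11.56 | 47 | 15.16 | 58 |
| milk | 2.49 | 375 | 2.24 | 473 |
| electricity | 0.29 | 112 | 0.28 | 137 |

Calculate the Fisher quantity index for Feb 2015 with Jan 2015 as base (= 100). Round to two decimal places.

Laspeyres component (base-period weights):
ΣP(Jan 2015)Q(Feb 2015) = 11.56×58 + 2.49×473 + 0.29×137 = 670.48 + 1177.77 + 39.73 = 1887.98
ΣP(Jan 2015)Q(Jan 2015) = 11.56×47 + 2.49×375 + 0.29×112 = 543.32 + 933.75 + 32.48 = 1509.55
L = 1887.98 / 1509.55 × 100 = 125.0691
Paasche component (current-period weights):
ΣP(Feb 2015)Q(Feb 2015) = 15.16×58 + 2.24×473 + 0.28×137 = 879.28 + 1059.52 + 38.36 = 1977.16
ΣP(Feb 2015)Q(Jan 2015) = 15.16×47 + 2.24×375 + 0.28×112 = 712.52 + 840 + 31.36 = 1583.88
P = 1977.16 / 1583.88 × 100 = 124.8302
Fisher = √(L × P) = √(125.0691 × 124.8302) = 124.9496

124.95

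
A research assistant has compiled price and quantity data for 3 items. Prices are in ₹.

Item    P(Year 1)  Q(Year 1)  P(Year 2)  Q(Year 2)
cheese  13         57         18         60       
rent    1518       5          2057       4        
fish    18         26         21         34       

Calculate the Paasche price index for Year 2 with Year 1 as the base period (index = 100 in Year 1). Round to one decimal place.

134.3

Paasche price index uses current-period quantities as weights.
ΣP(Year 2)·Q(Year 2) = 18×60 + 2057×4 + 21×34 = 1080 + 8228 + 714 = 10022
ΣP(Year 1)·Q(Year 2) = 13×60 + 1518×4 + 18×34 = 780 + 6072 + 612 = 7464
Index = 10022 / 7464 × 100 = 134.2712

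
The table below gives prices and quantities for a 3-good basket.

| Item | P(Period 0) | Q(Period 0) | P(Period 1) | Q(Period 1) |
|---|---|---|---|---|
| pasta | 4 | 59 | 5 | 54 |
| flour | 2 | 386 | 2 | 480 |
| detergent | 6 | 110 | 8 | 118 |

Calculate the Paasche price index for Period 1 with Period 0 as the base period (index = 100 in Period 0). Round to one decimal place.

Paasche price index uses current-period quantities as weights.
ΣP(Period 1)·Q(Period 1) = 5×54 + 2×480 + 8×118 = 270 + 960 + 944 = 2174
ΣP(Period 0)·Q(Period 1) = 4×54 + 2×480 + 6×118 = 216 + 960 + 708 = 1884
Index = 2174 / 1884 × 100 = 115.3928

115.4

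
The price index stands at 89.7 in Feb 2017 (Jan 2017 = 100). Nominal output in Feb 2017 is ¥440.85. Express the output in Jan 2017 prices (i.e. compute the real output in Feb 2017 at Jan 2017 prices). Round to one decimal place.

Real = Nominal ÷ (Index/100) = 440.85 ÷ (89.7/100)
     = 440.85 ÷ 0.897 = 491.4716

491.5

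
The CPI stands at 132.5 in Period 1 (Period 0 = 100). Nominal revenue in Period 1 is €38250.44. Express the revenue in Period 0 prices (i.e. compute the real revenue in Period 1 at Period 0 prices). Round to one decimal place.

Real = Nominal ÷ (Index/100) = 38250.44 ÷ (132.5/100)
     = 38250.44 ÷ 1.325 = 28868.2566

28868.3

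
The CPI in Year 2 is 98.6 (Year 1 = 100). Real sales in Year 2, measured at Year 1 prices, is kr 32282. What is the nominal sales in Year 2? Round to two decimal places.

Nominal = Real × (Index/100) = 32282 × (98.6/100)
        = 32282 × 0.986 = 31830.0520

31830.05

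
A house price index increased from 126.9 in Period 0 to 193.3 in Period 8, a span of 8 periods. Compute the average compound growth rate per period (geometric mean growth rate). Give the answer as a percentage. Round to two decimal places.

Growth factor = (193.3/126.9)^(1/8) = (1.523247)^(1/8) = 1.054014
Growth rate = 1.054014 − 1 = 0.054014 = 5.4014%

5.40%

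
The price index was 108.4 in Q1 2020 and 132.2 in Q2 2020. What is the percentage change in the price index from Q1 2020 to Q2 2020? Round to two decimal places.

Change = (132.2 − 108.4) / 108.4 × 100
       = 23.8 / 108.4 × 100 = 21.9557%

21.96%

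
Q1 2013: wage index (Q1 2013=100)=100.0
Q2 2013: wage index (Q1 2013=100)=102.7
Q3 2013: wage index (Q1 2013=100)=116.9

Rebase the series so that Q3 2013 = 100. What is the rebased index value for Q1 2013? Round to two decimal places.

85.54

Rebased(Q1 2013) = 100.0 / 116.9 × 100 = 85.5432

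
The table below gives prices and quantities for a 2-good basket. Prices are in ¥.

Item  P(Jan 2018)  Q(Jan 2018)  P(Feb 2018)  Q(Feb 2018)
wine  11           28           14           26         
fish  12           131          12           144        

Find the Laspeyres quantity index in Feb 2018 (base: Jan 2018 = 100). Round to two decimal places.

Laspeyres quantity index uses base-period prices as weights.
ΣP(Jan 2018)·Q(Feb 2018) = 11×26 + 12×144 = 286 + 1728 = 2014
ΣP(Jan 2018)·Q(Jan 2018) = 11×28 + 12×131 = 308 + 1572 = 1880
Index = 2014 / 1880 × 100 = 107.1277

107.13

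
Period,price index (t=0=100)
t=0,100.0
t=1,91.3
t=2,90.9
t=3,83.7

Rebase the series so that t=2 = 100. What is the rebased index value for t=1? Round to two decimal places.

100.44

Rebased(t=1) = 91.3 / 90.9 × 100 = 100.4400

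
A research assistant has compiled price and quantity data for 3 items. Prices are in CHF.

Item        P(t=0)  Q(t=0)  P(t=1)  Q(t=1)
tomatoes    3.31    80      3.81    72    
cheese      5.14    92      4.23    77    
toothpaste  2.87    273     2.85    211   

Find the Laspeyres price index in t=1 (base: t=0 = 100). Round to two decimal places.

96.77

Laspeyres price index uses base-period quantities as weights.
ΣP(t=1)·Q(t=0) = 3.81×80 + 4.23×92 + 2.85×273 = 304.8 + 389.16 + 778.05 = 1472.01
ΣP(t=0)·Q(t=0) = 3.31×80 + 5.14×92 + 2.87×273 = 264.8 + 472.88 + 783.51 = 1521.19
Index = 1472.01 / 1521.19 × 100 = 96.7670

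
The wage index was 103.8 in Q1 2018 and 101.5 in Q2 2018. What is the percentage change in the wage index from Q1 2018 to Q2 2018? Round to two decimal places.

Change = (101.5 − 103.8) / 103.8 × 100
       = -2.3 / 103.8 × 100 = -2.2158%

-2.22%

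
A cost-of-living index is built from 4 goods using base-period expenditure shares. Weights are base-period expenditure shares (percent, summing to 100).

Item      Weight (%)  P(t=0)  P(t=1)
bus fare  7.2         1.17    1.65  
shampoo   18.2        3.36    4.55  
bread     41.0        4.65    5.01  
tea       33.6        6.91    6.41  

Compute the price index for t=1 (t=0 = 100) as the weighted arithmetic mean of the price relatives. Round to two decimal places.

110.14

bus fare: 7.2 × (1.65/1.17) = 7.2 × 1.410256 = 10.1538
shampoo: 18.2 × (4.55/3.36) = 18.2 × 1.354167 = 24.6458
bread: 41.0 × (5.01/4.65) = 41.0 × 1.077419 = 44.1742
tea: 33.6 × (6.41/6.91) = 33.6 × 0.927641 = 31.1687
Index = Σ wᵢ·(p₁ᵢ/p₀ᵢ) = 10.1538 + 24.6458 + 44.1742 + 31.1687 = 110.1426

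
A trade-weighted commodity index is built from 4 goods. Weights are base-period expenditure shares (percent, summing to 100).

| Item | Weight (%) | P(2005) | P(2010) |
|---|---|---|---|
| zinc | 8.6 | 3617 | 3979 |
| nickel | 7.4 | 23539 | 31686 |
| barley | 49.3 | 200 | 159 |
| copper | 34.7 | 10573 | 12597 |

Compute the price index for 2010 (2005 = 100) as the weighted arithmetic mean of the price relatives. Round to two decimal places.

zinc: 8.6 × (3979/3617) = 8.6 × 1.100083 = 9.4607
nickel: 7.4 × (31686/23539) = 7.4 × 1.346106 = 9.9612
barley: 49.3 × (159/200) = 49.3 × 0.795000 = 39.1935
copper: 34.7 × (12597/10573) = 34.7 × 1.191431 = 41.3427
Index = Σ wᵢ·(p₁ᵢ/p₀ᵢ) = 9.4607 + 9.9612 + 39.1935 + 41.3427 = 99.9581

99.96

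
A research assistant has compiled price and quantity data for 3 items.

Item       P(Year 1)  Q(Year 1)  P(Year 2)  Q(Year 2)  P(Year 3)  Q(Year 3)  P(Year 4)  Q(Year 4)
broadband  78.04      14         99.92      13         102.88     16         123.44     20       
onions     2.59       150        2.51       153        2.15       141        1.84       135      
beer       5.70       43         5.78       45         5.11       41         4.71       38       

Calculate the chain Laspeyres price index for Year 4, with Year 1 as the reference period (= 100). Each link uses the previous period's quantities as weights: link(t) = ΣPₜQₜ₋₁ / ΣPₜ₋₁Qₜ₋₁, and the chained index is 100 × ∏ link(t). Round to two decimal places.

Link Year 1→Year 2:
ΣP(Year 2)Q(Year 1) = 99.92×14 + 2.51×150 + 5.78×43 = 1398.88 + 376.5 + 248.54 = 2023.92
ΣP(Year 1)Q(Year 1) = 78.04×14 + 2.59×150 + 5.70×43 = 1092.56 + 388.5 + 245.1 = 1726.16
link = 2023.92/1726.16 = 1.172498
Link Year 2→Year 3:
ΣP(Year 3)Q(Year 2) = 102.88×13 + 2.15×153 + 5.11×45 = 1337.44 + 328.95 + 229.95 = 1896.34
ΣP(Year 2)Q(Year 2) = 99.92×13 + 2.51×153 + 5.78×45 = 1298.96 + 384.03 + 260.1 = 1943.09
link = 1896.34/1943.09 = 0.975940
Link Year 3→Year 4:
ΣP(Year 4)Q(Year 3) = 123.44×16 + 1.84×141 + 4.71×41 = 1975.04 + 259.44 + 193.11 = 2427.59
ΣP(Year 3)Q(Year 3) = 102.88×16 + 2.15×141 + 5.11×41 = 1646.08 + 303.15 + 209.51 = 2158.74
link = 2427.59/2158.74 = 1.124540
Chained index = 100 × 1.172498 × 0.975940 × 1.124540 = 128.6799

128.68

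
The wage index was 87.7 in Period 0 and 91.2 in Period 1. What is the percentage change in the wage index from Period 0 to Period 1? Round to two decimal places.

Change = (91.2 − 87.7) / 87.7 × 100
       = 3.5 / 87.7 × 100 = 3.9909%

3.99%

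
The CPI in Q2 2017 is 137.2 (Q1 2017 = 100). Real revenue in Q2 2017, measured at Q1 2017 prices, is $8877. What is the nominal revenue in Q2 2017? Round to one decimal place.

12179.2

Nominal = Real × (Index/100) = 8877 × (137.2/100)
        = 8877 × 1.372 = 12179.2440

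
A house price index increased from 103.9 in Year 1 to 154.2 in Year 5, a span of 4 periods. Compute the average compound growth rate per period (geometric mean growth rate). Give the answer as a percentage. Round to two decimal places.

10.37%

Growth factor = (154.2/103.9)^(1/4) = (1.484119)^(1/4) = 1.103741
Growth rate = 1.103741 − 1 = 0.103741 = 10.3741%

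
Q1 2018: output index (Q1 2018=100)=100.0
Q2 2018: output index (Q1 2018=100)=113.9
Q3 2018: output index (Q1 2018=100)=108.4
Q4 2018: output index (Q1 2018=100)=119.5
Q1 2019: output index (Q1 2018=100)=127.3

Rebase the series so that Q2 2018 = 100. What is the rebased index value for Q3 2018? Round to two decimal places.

Rebased(Q3 2018) = 108.4 / 113.9 × 100 = 95.1712

95.17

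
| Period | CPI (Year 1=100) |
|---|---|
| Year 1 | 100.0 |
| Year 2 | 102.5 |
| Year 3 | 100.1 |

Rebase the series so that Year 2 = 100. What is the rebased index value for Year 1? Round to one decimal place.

97.6

Rebased(Year 1) = 100.0 / 102.5 × 100 = 97.5610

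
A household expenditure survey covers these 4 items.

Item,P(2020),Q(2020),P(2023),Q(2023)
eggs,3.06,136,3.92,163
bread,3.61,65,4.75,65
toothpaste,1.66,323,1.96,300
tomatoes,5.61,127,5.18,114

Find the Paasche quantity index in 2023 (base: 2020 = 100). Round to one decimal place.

99.7

Paasche quantity index uses current-period prices as weights.
ΣP(2023)·Q(2023) = 3.92×163 + 4.75×65 + 1.96×300 + 5.18×114 = 638.96 + 308.75 + 588 + 590.52 = 2126.23
ΣP(2023)·Q(2020) = 3.92×136 + 4.75×65 + 1.96×323 + 5.18×127 = 533.12 + 308.75 + 633.08 + 657.86 = 2132.81
Index = 2126.23 / 2132.81 × 100 = 99.6915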